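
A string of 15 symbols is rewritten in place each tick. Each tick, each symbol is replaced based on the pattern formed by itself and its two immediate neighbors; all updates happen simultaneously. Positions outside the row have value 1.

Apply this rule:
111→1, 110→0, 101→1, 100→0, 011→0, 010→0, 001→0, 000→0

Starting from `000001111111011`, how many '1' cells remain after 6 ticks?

000000111110101
000000011101010
000000001010101
000000000101010
000000000010101
000000000001010
count of 1: 2

2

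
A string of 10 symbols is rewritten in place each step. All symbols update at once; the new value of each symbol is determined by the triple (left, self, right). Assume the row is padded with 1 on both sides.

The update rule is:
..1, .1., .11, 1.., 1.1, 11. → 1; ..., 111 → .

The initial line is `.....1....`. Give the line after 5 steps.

.11..11111

step 1: 1...111..1
step 2: 11.11.1111
step 3: .111111...
step 4: 11....11.1
step 5: .11..11111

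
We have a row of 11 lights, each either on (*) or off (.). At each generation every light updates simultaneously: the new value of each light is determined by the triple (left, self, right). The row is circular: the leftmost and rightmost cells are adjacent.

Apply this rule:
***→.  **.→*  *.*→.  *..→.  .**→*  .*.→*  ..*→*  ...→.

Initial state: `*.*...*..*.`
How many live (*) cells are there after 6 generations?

*.*..**.**.
*.*.***.**.
*.*.*.*.**.
*.*.*.*.**.  (fixed point — unchanged through generation 6)
count of *: 6

6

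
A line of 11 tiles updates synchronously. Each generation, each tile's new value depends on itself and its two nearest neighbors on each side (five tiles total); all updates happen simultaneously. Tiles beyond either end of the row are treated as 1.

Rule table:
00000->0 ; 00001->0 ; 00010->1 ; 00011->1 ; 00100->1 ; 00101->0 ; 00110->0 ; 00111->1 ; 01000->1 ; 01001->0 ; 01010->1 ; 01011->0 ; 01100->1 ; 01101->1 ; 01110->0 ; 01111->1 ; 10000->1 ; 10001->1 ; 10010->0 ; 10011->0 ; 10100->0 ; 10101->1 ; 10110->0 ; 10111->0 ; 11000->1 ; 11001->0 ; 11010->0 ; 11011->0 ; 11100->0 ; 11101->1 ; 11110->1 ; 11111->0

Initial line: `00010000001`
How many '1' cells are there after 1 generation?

8

generation 1: 11111100011
count of 1: 8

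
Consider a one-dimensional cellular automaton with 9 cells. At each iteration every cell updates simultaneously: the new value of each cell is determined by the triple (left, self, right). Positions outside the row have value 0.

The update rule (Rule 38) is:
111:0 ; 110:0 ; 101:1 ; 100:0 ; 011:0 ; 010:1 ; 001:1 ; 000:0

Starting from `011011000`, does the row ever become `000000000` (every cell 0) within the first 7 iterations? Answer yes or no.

100100000
101100000
110000000
000000000
all cells are 0 at iteration 4

yes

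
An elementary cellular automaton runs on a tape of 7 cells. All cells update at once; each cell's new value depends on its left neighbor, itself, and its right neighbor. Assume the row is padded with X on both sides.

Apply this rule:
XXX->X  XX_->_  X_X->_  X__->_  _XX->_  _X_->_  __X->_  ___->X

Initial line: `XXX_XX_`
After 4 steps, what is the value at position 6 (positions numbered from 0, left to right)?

XX_____
X__XXX_
____X__
_XX____
position 6 holds _

_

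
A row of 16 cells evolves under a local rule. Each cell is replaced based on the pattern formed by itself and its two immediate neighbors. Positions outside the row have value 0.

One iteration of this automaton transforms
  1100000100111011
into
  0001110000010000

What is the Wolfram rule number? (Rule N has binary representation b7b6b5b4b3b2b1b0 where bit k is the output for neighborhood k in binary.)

129

position 11: 111 → 1  (bit 7 = 1)
position 1: 110 → 0  (bit 6 = 0)
position 13: 101 → 0  (bit 5 = 0)
position 2: 100 → 0  (bit 4 = 0)
position 0: 011 → 0  (bit 3 = 0)
position 7: 010 → 0  (bit 2 = 0)
position 6: 001 → 0  (bit 1 = 0)
position 3: 000 → 1  (bit 0 = 1)
bits b7..b0 = 10000001 = 129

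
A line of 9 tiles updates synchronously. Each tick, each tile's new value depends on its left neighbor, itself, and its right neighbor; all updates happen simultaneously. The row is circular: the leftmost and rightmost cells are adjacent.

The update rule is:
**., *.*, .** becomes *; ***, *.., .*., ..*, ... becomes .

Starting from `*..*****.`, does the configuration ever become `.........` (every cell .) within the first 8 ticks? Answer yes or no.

no

...*...**
.......**
.......**  (fixed point — unchanged through tick 8)
tick 8 is .......**, still not uniform .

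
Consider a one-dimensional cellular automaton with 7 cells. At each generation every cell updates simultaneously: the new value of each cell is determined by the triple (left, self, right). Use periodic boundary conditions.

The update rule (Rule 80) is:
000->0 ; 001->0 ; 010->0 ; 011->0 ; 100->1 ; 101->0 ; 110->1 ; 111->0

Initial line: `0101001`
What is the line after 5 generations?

0000100
0000010
0000001
1000000
0100000

0100000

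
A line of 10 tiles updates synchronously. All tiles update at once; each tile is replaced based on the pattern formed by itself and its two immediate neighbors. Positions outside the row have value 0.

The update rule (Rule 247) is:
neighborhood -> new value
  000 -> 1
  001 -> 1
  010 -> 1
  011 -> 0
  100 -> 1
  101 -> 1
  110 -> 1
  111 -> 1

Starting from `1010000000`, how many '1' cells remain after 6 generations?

8

generation 1: 1111111111
generation 2: 0111111111
generation 3: 1011111111
generation 4: 1101111111
generation 5: 0110111111
generation 6: 1011011111
count of 1: 8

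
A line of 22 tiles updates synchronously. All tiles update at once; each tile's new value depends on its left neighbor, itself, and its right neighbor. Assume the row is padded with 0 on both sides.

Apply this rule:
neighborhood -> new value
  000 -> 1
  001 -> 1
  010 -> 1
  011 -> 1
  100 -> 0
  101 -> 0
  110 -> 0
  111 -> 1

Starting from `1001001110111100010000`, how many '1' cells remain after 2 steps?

1011011100111001110111
1010011001110011100110
count of 1: 12

12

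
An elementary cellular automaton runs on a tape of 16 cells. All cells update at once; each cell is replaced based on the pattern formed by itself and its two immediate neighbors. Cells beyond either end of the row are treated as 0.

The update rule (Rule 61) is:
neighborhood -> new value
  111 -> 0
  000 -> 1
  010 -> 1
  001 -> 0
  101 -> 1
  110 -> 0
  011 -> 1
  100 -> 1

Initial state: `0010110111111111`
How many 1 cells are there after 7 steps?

1011101100000000
1110011011111111
1001010110000000
1101111101111111
1011000011000000
1110111010111111
1001100111100000
count of 1: 7

7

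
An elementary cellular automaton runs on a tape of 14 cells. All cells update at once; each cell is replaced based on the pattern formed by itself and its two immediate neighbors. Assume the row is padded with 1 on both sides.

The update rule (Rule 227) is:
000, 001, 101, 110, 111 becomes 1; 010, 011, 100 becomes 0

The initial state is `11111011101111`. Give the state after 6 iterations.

11111111111011

iteration 1: 11111101110111
iteration 2: 11111110111011
iteration 3: 11111111011101
iteration 4: 11111111101110
iteration 5: 11111111110111
iteration 6: 11111111111011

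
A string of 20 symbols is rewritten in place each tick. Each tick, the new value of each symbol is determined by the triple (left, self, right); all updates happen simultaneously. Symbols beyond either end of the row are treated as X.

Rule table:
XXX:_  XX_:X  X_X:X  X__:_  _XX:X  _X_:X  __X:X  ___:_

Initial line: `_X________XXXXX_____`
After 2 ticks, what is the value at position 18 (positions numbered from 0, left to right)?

X

XX_______XX___X____X
_X______XXX__XX___XX
position 18 holds X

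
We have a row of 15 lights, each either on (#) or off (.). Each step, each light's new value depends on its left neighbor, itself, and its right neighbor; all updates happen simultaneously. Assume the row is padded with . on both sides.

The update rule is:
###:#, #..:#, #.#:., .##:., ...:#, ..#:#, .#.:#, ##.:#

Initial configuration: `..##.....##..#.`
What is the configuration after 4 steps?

step 1: ##.######.#####
step 2: .#..#####..####
step 3: ####.######.###
step 4: .###..#####..##

.###..#####..##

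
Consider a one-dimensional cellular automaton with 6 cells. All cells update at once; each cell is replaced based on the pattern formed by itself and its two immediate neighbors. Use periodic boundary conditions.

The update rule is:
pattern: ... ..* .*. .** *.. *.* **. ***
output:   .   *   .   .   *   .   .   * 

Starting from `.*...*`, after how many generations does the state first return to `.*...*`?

2

..*.*.
.*...*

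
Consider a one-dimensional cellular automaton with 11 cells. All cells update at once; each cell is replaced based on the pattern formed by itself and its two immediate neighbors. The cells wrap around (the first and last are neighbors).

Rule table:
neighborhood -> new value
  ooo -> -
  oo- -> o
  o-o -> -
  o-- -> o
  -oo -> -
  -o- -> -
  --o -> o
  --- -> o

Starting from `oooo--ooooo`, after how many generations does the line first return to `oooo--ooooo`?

generation 1: ---ooo-----
generation 2: ooo--oooooo
generation 3: --ooo------
generation 4: oo--ooooooo
generation 5: -ooo-------
generation 6: o--oooooooo
generation 7: ooo--------
generation 8: --ooooooooo
generation 9: oo--------o
generation 10: -ooooooooo-
generation 11: o--------oo
generation 12: ooooooooo--
generation 13: --------ooo
generation 14: oooooooo--o
generation 15: -------ooo-
generation 16: ooooooo--oo
generation 17: ------ooo--
generation 18: oooooo--ooo
generation 19: -----ooo---
generation 20: ooooo--oooo
generation 21: ----ooo----
generation 22: oooo--ooooo

22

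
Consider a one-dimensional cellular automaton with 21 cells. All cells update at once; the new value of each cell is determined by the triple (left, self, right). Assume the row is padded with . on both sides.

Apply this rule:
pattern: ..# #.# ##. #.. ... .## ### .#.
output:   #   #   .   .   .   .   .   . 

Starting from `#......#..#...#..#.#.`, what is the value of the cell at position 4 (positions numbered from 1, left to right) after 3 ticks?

......#..#...#..#.#..
.....#..#...#..#.#...
....#..#...#..#.#....
position 4 holds .

.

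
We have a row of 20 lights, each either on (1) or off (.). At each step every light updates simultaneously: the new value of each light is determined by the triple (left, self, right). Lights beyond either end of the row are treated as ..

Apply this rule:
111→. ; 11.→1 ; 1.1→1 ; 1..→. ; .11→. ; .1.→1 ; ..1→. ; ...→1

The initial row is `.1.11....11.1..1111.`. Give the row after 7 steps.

.....1.1..1...11..1.

.11.1.11..111.....1.
..1111.1....1.111.1.
1....111.11.11..111.
1.11...11.11.1....1.
11.1.1..11.111.11.1.
.11111...11..11.111.
.....1.1..1...11..1.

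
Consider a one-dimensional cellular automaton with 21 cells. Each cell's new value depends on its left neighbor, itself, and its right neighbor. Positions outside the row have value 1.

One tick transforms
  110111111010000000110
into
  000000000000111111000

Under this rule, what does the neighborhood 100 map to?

0

At position 11 the neighborhood is 100; the next row has 0 there.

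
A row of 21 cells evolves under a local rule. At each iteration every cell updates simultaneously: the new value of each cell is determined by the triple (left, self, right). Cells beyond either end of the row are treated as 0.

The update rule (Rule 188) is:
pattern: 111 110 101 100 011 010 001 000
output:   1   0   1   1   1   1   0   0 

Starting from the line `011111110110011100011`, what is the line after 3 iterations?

011110110111101110110

iteration 1: 011111101101011010010
iteration 2: 011111011011110111011
iteration 3: 011110110111101110110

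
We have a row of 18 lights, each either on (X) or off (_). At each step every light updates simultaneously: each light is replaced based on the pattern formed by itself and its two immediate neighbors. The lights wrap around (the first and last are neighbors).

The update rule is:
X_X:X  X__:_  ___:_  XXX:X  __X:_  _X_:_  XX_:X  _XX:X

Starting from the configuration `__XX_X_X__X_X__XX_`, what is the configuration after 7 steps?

__XXXX_________XX_

step 1: __XXX_X____X___XX_
step 2: __XXXX_________XX_
step 3: __XXXX_________XX_  (fixed point — unchanged through step 7)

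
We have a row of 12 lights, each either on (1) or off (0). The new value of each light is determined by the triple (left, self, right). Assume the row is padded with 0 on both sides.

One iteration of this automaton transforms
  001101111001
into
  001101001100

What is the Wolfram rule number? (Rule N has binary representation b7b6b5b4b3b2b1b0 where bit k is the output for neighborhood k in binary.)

position 6: 111 → 0  (bit 7 = 0)
position 3: 110 → 1  (bit 6 = 1)
position 4: 101 → 0  (bit 5 = 0)
position 9: 100 → 1  (bit 4 = 1)
position 2: 011 → 1  (bit 3 = 1)
position 11: 010 → 0  (bit 2 = 0)
position 1: 001 → 0  (bit 1 = 0)
position 0: 000 → 0  (bit 0 = 0)
bits b7..b0 = 01011000 = 88

88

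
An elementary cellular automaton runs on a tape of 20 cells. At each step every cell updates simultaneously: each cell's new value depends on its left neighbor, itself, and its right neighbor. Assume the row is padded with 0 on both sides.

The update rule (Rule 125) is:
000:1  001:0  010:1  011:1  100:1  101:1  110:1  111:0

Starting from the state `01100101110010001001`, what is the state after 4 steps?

01011101111010111101

01110111011011101101
01011101111110111111
01110111000011100001
01011101111010111101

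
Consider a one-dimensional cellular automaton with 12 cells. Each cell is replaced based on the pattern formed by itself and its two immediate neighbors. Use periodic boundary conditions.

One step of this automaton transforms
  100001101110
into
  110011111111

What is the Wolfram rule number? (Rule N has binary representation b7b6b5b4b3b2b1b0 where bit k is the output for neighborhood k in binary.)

position 9: 111 → 1  (bit 7 = 1)
position 6: 110 → 1  (bit 6 = 1)
position 7: 101 → 1  (bit 5 = 1)
position 1: 100 → 1  (bit 4 = 1)
position 5: 011 → 1  (bit 3 = 1)
position 0: 010 → 1  (bit 2 = 1)
position 4: 001 → 1  (bit 1 = 1)
position 2: 000 → 0  (bit 0 = 0)
bits b7..b0 = 11111110 = 254

254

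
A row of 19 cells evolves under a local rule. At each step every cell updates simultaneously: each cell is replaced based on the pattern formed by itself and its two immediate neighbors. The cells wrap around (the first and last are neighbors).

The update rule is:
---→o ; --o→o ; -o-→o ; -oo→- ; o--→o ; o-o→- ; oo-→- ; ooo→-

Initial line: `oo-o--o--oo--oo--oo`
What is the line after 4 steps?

step 1: ---oooooo--oo--oo--
step 2: ooo------oo--oo--oo
step 3: ---oooooo--oo--oo--  (repeats step 1; period 2)
step 4: ooo------oo--oo--oo

ooo------oo--oo--oo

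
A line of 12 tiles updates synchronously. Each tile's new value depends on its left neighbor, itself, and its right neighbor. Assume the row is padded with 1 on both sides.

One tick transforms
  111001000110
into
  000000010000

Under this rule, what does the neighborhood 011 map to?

At position 9 the neighborhood is 011; the next row has 0 there.

0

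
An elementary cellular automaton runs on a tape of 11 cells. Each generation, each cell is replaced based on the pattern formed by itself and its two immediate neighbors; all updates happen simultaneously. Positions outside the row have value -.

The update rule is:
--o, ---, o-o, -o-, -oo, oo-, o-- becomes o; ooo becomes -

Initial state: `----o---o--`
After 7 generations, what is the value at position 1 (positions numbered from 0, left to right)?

generation 1: ooooooooooo
generation 2: o---------o
generation 3: ooooooooooo  (repeats generation 1; period 2)
generation 7: ooooooooooo
position 1 holds o

o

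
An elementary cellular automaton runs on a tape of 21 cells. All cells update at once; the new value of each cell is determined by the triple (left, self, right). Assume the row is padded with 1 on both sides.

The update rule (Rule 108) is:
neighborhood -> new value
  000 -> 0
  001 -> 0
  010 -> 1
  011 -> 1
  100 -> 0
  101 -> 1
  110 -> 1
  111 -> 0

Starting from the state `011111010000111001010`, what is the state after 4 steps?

110001110000101001111
010001010000111001000
110001110000101001000
010001010000111001000

010001010000111001000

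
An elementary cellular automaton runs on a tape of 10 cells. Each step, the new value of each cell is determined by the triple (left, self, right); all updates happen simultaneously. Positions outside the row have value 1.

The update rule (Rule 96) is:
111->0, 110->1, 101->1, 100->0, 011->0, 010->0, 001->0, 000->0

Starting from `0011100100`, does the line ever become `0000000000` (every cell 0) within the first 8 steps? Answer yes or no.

yes

step 1: 0000100000
step 2: 0000000000
all cells are 0 at step 2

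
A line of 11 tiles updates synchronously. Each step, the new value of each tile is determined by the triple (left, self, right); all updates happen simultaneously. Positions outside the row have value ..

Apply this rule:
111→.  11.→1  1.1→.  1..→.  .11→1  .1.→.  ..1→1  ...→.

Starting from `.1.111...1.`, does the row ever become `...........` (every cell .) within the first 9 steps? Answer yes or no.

no

step 1: 1..1.1..1..
step 2: ..1....1...
step 3: .1....1....
step 4: 1....1.....
step 5: ....1......
step 6: ...1.......
step 7: ..1........
step 8: .1.........
step 9: 1..........
step 9 is 1.........., still not uniform .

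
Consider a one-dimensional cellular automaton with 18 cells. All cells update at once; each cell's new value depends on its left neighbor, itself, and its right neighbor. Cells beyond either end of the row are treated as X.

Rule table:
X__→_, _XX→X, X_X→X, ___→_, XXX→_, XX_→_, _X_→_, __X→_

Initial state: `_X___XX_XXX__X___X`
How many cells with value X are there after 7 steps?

1

X____X_XX________X
______XX_________X
______X__________X
_________________X
_________________X  (fixed point — unchanged through step 7)
count of X: 1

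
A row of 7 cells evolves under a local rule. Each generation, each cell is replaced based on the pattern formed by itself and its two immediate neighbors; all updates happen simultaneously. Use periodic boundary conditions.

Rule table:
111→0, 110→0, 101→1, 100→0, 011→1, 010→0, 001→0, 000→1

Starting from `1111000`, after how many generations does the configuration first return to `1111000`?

1000010
0011001
0010000
1000111
0010100
1001001
0000001
0111100
0100001
1001100
0001000
1100011
0001010
1100100
1000000
0011110
1010000
0100110
0000100
1110001
0000101
0110010
0100000
0001111
0101000
0010011
0000010
1111000

28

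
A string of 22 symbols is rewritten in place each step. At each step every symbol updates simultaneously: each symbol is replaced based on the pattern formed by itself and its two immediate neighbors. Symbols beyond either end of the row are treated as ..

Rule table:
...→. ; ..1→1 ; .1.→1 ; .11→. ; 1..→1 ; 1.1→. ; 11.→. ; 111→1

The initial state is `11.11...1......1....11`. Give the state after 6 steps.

step 1: .....1.111....111..1..
step 2: ....11..1.1..1.1.1111.
step 3: ...1..111.1111.1..11.1
step 4: ..1111.1...11..111...1
step 5: .1.11..11.1..11.1.1.11
step 6: 11...11...111...1.1...

11...11...111...1.1...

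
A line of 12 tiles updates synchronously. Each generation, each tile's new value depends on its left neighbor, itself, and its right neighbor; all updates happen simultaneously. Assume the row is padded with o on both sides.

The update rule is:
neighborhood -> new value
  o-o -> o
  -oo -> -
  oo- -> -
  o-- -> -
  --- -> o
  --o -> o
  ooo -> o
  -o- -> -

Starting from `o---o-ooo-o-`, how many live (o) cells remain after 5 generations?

--oo-o-o-o-o
-o--o-o-o-o-
o--o-o-o-o-o
--o-o-o-o-o-
-o-o-o-o-o-o
count of o: 6

6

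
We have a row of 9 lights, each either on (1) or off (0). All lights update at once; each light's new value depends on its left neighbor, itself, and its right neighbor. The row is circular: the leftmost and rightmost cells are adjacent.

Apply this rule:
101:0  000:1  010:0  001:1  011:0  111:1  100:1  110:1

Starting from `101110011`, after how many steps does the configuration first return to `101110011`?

18

step 1: 100111101
step 2: 111011100
step 3: 011001111
step 4: 001110111
step 5: 110110011
step 6: 110011101
step 7: 111101100
step 8: 011100111
step 9: 001111011
step 10: 110111001
step 11: 110011110
step 12: 011101110
step 13: 101100111
step 14: 100111011
step 15: 111011001
step 16: 111001110
step 17: 011110110
step 18: 101110011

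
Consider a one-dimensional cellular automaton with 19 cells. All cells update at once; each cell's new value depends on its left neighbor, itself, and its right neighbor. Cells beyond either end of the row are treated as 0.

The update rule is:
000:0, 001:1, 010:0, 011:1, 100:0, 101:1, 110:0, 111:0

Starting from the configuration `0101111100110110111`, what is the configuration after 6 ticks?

0000110110110000000

1011000001101101100
0110000011011011000
1100000110110110000
1000001101101100000
0000011011011000000
0000110110110000000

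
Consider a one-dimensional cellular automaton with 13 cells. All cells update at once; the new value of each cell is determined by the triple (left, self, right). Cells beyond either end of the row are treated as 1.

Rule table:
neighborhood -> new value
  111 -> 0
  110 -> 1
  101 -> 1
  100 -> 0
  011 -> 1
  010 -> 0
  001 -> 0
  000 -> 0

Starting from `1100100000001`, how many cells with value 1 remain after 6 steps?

2

0100000000001
1000000000001
1000000000001  (fixed point — unchanged through step 6)
count of 1: 2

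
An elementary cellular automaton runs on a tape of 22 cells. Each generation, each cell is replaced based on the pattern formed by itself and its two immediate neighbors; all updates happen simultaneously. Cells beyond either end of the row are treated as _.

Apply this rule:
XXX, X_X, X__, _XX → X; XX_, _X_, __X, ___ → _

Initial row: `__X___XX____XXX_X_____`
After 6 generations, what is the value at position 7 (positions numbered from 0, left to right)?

_

generation 1: ___X__X_X___XX_X_X____
generation 2: ____X__X_X__X_X_X_X___
generation 3: _____X__X_X__X_X_X_X__
generation 4: ______X__X_X__X_X_X_X_
generation 5: _______X__X_X__X_X_X_X
generation 6: ________X__X_X__X_X_X_
position 7 holds _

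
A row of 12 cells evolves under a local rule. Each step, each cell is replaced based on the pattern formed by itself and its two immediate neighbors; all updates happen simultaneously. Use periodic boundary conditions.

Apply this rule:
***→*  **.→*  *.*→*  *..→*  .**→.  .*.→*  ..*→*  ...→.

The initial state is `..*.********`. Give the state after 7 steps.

step 1: ****.*******
step 2: *****.******
step 3: ******.*****
step 4: *******.****
step 5: ********.***
step 6: *********.**
step 7: **********.*

**********.*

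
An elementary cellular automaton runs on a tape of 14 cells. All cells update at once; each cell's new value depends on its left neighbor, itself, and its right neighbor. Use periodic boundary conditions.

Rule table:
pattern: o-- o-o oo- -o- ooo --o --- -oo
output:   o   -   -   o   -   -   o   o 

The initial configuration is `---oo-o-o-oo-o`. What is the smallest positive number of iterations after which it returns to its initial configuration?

oo-o--o-o-o--o
---oo-o-o-oo-o

2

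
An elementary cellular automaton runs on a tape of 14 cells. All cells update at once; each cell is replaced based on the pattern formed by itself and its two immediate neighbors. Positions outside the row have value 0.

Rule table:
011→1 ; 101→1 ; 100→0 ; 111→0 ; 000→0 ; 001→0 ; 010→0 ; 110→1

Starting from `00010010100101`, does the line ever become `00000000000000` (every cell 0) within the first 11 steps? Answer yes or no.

yes

step 1: 00000001000010
step 2: 00000000000000
all cells are 0 at step 2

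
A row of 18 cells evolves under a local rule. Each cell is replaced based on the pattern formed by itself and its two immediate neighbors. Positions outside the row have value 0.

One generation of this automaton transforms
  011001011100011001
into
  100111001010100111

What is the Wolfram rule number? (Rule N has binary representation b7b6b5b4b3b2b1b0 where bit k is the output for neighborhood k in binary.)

position 8: 111 → 1  (bit 7 = 1)
position 2: 110 → 0  (bit 6 = 0)
position 6: 101 → 0  (bit 5 = 0)
position 3: 100 → 1  (bit 4 = 1)
position 1: 011 → 0  (bit 3 = 0)
position 5: 010 → 1  (bit 2 = 1)
position 0: 001 → 1  (bit 1 = 1)
position 11: 000 → 0  (bit 0 = 0)
bits b7..b0 = 10010110 = 150

150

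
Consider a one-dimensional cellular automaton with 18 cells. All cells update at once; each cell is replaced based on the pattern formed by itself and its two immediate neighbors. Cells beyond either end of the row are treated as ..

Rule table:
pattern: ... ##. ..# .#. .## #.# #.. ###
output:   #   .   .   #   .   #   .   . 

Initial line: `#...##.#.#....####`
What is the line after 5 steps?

step 1: #.#...####.##.....
step 2: ###.#.....#...####
step 3: ...##.###.#.#.....
step 4: ##...#...####.####
step 5: ...#.#.#.....#....

...#.#.#.....#....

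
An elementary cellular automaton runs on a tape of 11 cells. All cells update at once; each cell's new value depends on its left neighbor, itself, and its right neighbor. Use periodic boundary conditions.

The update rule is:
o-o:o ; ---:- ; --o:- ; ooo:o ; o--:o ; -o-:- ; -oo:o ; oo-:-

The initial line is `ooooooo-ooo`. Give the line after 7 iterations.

-oooooooooo

oooooo-oooo
ooooo-ooooo
oooo-oooooo
ooo-ooooooo
oo-oooooooo
o-ooooooooo
-oooooooooo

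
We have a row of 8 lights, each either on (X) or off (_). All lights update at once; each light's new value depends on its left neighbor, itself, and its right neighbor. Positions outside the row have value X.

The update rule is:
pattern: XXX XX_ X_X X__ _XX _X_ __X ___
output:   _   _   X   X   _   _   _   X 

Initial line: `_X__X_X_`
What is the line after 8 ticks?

_X_X_X_X

tick 1: X_X__X_X
tick 2: _X_X__X_
tick 3: X_X_X__X
tick 4: _X_X_X__
tick 5: X_X_X_X_
tick 6: _X_X_X_X
tick 7: X_X_X_X_  (repeats tick 5; period 2)
tick 8: _X_X_X_X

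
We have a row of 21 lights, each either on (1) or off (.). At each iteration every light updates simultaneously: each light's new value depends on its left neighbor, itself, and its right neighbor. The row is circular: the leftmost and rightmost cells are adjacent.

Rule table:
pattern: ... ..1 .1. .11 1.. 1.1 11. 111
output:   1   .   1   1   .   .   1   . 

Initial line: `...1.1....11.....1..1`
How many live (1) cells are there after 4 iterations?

11

.1.1.1.11.11.111.1..1
.1.1.1.11.11.1.1.1..1
.1.1.1.11.11.1.1.1..1  (fixed point — unchanged through iteration 4)
count of 1: 11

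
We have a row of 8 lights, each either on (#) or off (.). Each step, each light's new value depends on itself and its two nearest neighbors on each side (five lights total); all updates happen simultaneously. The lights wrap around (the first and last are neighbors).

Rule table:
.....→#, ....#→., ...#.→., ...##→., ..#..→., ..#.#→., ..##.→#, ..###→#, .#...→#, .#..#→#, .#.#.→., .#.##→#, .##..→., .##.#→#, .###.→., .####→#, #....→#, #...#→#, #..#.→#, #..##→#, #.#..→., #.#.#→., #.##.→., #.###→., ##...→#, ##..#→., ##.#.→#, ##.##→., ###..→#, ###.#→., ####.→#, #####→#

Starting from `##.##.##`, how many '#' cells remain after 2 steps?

#...#..#
.##..###
count of #: 5

5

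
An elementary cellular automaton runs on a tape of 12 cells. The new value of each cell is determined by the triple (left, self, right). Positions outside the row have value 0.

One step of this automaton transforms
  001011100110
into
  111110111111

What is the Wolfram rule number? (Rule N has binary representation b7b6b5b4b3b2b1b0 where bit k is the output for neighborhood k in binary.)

127

position 5: 111 → 0  (bit 7 = 0)
position 6: 110 → 1  (bit 6 = 1)
position 3: 101 → 1  (bit 5 = 1)
position 7: 100 → 1  (bit 4 = 1)
position 4: 011 → 1  (bit 3 = 1)
position 2: 010 → 1  (bit 2 = 1)
position 1: 001 → 1  (bit 1 = 1)
position 0: 000 → 1  (bit 0 = 1)
bits b7..b0 = 01111111 = 127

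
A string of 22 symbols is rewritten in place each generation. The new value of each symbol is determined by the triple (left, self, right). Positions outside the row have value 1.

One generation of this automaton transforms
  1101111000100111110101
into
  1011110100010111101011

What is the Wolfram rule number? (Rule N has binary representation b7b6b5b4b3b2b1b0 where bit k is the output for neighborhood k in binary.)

184

position 0: 111 → 1  (bit 7 = 1)
position 1: 110 → 0  (bit 6 = 0)
position 2: 101 → 1  (bit 5 = 1)
position 7: 100 → 1  (bit 4 = 1)
position 3: 011 → 1  (bit 3 = 1)
position 10: 010 → 0  (bit 2 = 0)
position 9: 001 → 0  (bit 1 = 0)
position 8: 000 → 0  (bit 0 = 0)
bits b7..b0 = 10111000 = 184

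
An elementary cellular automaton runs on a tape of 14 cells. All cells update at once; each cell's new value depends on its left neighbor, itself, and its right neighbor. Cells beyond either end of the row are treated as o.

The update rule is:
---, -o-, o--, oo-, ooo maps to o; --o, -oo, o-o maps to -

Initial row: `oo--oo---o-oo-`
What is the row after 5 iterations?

oooooo--o-o-o-

ooo--ooo-o--o-
oooo--oo-oo-o-
ooooo--o--o-o-
oooooo-oo-o-o-
oooooo--o-o-o-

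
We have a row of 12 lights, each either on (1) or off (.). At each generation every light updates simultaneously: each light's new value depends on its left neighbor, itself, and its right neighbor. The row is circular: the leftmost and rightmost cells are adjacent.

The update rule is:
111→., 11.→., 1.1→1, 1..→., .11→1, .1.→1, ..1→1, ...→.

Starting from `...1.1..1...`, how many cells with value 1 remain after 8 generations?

4

generation 1: ..1111.11...
generation 2: .11...11....
generation 3: 11...11.....
generation 4: 1...11.....1
generation 5: ...11.....11
generation 6: ..11.....11.
generation 7: .11.....11..
generation 8: 11.....11...
count of 1: 4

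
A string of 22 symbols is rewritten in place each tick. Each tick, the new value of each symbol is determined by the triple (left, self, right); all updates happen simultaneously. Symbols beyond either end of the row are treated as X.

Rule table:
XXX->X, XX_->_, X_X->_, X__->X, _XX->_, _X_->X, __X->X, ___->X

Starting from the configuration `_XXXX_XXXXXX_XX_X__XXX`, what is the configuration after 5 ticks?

XXXXX_XXXXX__X______XX

tick 1: __XX___XXXX_____XXX_XX
tick 2: XX__XXX_XX_XXXXX_X___X
tick 3: X_XX_X______XXX__XXXX_
tick 4: _____XXXXXXX_X_XX_XX__
tick 5: XXXXX_XXXXX__X______XX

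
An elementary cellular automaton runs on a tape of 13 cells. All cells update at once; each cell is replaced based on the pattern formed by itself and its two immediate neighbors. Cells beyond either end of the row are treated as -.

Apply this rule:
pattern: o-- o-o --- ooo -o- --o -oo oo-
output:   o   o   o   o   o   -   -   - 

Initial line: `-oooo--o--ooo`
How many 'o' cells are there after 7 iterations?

7

iteration 1: --oo-o-oo--o-
iteration 2: o---ooo--o-oo
iteration 3: ooo--o-o-oo--
iteration 4: -o-o-oooo--oo
iteration 5: -oooo-oo-o---
iteration 6: --oo-o--ooooo
iteration 7: o---ooo--ooo-
count of o: 7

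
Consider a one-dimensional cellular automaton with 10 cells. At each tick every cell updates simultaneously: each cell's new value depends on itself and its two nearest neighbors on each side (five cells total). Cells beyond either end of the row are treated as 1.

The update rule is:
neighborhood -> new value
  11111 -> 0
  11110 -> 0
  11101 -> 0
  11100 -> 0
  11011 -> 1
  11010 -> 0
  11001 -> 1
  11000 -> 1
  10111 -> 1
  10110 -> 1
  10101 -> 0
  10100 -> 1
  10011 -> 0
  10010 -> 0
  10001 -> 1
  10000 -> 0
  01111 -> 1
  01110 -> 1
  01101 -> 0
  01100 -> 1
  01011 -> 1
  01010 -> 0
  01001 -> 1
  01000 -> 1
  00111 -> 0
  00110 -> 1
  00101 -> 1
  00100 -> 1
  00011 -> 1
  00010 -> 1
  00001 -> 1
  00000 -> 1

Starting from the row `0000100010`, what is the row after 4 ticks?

1011111111
0111000000
1110101111
0000011100

0000011100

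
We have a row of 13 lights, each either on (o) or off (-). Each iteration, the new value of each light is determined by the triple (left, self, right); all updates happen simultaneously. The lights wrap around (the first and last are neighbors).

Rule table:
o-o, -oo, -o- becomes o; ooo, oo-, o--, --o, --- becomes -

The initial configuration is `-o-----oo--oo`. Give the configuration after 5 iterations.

iteration 1: oo-----o---o-
iteration 2: o------o---oo
iteration 3: -------o---o-
iteration 4: -------o---o-  (fixed point — unchanged through iteration 5)

-------o---o-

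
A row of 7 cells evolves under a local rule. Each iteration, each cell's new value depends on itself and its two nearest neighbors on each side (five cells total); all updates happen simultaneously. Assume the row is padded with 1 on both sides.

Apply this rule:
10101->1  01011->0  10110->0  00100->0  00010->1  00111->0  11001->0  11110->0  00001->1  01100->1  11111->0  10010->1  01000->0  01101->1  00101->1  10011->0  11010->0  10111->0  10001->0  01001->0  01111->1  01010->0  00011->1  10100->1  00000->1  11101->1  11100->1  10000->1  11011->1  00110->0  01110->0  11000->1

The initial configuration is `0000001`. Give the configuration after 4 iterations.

iteration 1: 1111110
iteration 2: 0000011
iteration 3: 1111101
iteration 4: 0000110

0000110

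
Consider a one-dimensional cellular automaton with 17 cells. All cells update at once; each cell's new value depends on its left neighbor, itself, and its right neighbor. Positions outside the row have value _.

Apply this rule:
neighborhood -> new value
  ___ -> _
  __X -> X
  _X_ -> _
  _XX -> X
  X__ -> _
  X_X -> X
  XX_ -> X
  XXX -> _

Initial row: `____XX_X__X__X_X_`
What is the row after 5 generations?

XXXXXX__X_X______

___XXXX__X__X_X__
__XX__X_X__X_X___
_XXX_X_X__X_X____
XX_XX_X__X_X_____
XXXXXX__X_X______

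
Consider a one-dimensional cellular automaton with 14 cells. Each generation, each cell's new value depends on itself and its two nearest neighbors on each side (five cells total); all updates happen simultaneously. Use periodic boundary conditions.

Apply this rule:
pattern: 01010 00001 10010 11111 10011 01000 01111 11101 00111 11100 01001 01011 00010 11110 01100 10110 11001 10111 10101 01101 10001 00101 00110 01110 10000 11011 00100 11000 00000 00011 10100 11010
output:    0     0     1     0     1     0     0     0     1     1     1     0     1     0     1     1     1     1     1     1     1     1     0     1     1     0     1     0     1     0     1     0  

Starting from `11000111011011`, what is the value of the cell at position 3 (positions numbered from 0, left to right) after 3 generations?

1

01010110011010
11010111101011
00010100001010
position 3 holds 1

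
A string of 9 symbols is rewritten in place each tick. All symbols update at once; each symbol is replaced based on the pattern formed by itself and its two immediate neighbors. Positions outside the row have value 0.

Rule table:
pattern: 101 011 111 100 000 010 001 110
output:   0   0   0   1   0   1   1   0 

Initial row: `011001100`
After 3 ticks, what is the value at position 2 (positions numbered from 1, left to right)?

tick 1: 100110010
tick 2: 111001111
tick 3: 000110000
position 2 holds 0

0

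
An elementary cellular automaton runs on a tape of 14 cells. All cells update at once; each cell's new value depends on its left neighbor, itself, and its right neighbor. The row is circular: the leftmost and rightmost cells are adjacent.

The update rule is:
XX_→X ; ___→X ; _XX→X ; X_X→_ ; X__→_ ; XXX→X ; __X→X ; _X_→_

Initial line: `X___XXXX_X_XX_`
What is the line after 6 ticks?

XXXXXXXX_XXXX_

__XXXXXX___XX_
XXXXXXXX_XXXX_
XXXXXXXX_XXXX_  (fixed point — unchanged through tick 6)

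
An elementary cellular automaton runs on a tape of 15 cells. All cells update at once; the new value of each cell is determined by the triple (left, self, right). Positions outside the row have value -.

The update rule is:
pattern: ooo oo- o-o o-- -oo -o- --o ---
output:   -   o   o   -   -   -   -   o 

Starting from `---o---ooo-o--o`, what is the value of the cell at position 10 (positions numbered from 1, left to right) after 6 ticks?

-

oo---o---oo----
-o-o---o--o-ooo
--o--o-----o--o
o------ooo-----
--oooo---o-oooo
o----o-o--o---o
position 10 holds -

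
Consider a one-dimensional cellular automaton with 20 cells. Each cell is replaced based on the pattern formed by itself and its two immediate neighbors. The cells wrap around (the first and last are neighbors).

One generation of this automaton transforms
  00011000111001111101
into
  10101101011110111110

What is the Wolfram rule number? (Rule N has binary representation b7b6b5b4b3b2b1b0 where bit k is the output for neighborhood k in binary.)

242

position 9: 111 → 1  (bit 7 = 1)
position 4: 110 → 1  (bit 6 = 1)
position 18: 101 → 1  (bit 5 = 1)
position 0: 100 → 1  (bit 4 = 1)
position 3: 011 → 0  (bit 3 = 0)
position 19: 010 → 0  (bit 2 = 0)
position 2: 001 → 1  (bit 1 = 1)
position 1: 000 → 0  (bit 0 = 0)
bits b7..b0 = 11110010 = 242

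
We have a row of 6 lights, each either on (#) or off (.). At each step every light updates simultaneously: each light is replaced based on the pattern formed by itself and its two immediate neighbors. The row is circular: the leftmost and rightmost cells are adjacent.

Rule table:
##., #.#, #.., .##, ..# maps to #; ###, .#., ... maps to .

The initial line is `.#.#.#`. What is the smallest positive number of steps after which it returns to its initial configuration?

#.#.#.
.#.#.#

2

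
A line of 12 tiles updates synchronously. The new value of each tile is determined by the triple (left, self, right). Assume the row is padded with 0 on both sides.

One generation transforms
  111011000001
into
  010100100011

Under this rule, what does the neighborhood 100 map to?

1

At position 6 the neighborhood is 100; the next row has 1 there.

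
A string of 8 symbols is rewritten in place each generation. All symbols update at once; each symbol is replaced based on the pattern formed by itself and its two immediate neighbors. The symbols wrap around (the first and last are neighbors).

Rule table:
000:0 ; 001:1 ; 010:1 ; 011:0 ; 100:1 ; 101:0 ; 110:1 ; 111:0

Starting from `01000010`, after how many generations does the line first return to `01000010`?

40

11100111
00111000
01001100
11110110
00010010
00111111
11000001
01100010
10110111
10010000
11111001
00001110
00010011
10111101
10000100
11001111
01110000
10011000
11101101
00100100
01111110
10000011
11000100
01101111
00100001
11110011
00011100
00100110
01111011
00001001
10011111
11100000
00110001
11011011
01001000
11111100
00000111
10001001
11011110
01000010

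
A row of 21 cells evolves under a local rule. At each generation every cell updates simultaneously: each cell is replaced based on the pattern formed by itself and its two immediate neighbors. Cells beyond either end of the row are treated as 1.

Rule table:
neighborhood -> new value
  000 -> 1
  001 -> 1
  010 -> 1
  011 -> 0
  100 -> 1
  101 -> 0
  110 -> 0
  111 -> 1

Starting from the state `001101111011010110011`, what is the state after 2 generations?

110000110000010001101
101111001111111110000

101111001111111110000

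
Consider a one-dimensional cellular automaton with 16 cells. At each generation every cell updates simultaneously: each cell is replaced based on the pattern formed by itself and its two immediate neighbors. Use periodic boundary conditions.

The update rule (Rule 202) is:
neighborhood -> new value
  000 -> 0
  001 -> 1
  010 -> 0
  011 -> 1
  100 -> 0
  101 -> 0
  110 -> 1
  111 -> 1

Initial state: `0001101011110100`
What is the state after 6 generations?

1111101111110111

generation 1: 0011100011110000
generation 2: 0111100111110000
generation 3: 1111101111110000
generation 4: 1111101111110001
generation 5: 1111101111110011
generation 6: 1111101111110111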